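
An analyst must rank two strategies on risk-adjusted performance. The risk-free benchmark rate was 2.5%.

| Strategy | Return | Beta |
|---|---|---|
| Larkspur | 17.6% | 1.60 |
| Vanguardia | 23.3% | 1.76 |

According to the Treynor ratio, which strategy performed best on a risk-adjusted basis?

Larkspur: Treynor = (17.6% − 2.5%) / 1.60 = 9.438
Vanguardia: Treynor = (23.3% − 2.5%) / 1.76 = 11.818
Highest: Vanguardia (11.818).

Vanguardia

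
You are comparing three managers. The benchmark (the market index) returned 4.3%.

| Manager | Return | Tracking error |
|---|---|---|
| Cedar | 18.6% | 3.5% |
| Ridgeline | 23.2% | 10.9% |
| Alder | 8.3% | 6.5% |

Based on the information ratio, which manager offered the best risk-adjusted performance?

Cedar: IR = (18.6% − 4.3%) / 3.5% = 4.086
Ridgeline: IR = (23.2% − 4.3%) / 10.9% = 1.734
Alder: IR = (8.3% − 4.3%) / 6.5% = 0.615
Highest: Cedar (4.086).

Cedar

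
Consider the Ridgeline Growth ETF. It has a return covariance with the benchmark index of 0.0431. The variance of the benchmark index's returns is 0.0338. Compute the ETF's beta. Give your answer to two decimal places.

1.28

β = Cov(Rp, Rm) / Var(Rm) = 0.0431 / 0.0338 = 1.2751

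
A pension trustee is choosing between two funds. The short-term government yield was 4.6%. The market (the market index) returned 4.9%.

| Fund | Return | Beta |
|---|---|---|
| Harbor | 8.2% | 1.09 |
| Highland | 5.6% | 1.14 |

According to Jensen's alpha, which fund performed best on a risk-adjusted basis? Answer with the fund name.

Harbor: α = 8.2% − [4.6% + 1.09 × (4.9% − 4.6%)] = 3.273
Highland: α = 5.6% − [4.6% + 1.14 × (4.9% − 4.6%)] = 0.658
Highest: Harbor (3.273).

Harbor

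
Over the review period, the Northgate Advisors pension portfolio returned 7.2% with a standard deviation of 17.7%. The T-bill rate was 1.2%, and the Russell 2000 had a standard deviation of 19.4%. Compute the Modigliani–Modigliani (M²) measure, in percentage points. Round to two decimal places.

7.78

Sharpe = (Rp − Rf) / σp = (7.2% − 1.2%) / 17.7% = 0.3390
M² = Rf + Sharpe × σm = 1.2% + 0.3390 × 19.4% = 7.7766%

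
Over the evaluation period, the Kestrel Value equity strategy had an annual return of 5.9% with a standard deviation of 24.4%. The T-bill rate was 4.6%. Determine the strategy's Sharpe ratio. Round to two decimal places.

Sharpe = (Rp − Rf) / σp = (5.9% − 4.6%) / 24.4% = 1.30% / 24.4% = 0.0533

0.05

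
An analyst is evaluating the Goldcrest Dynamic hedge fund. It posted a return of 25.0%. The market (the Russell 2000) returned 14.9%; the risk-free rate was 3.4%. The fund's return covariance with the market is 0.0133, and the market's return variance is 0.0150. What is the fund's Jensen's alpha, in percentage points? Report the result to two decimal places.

β = Cov / Var = 0.0133 / 0.0150 = 0.8867
E[R] = Rf + β(Rm − Rf) = 3.4% + 0.8867 × (14.9% − 3.4%) = 13.5971%
α = Rp − E[R] = 25.0% − 13.5971% = 11.4029

11.40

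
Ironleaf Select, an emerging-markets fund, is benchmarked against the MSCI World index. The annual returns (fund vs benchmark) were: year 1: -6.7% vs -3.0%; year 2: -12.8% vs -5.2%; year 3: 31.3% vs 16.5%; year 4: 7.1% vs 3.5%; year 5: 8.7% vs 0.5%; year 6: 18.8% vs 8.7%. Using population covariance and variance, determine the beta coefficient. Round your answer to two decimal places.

1.96

r̄p = 7.7333%,  r̄m = 3.5000%
Cov = Σ(rp − r̄p)(rm − r̄m) / 6 = 105.5783
Var(rm) = Σ(rm − r̄m)² / 6 = 53.8300
β = Cov / Var = 105.5783 / 53.8300 = 1.9613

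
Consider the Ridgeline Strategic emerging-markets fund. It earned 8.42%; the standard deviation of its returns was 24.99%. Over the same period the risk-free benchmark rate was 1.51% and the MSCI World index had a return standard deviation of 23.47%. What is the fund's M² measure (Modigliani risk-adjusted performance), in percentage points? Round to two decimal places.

8.00

Sharpe = (Rp − Rf) / σp = (8.42% − 1.51%) / 24.99% = 0.2765
M² = Rf + Sharpe × σm = 1.51% + 0.2765 × 23.47% = 7.9995%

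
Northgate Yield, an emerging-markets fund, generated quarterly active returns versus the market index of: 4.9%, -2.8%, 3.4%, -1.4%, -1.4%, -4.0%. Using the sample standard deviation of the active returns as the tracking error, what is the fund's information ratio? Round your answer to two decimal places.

-0.06

Mean return r̄ = -1.30 / 6 = -0.2167%
Σ(r − r̄)² = (4.9 − (-0.2167))² + (-2.8 − (-0.2167))² + … = 63.0483
σ = √[63.0483 / 5] = 3.5510%
IR = r̄ / tracking error = -0.2167 / 3.5510 = -0.0610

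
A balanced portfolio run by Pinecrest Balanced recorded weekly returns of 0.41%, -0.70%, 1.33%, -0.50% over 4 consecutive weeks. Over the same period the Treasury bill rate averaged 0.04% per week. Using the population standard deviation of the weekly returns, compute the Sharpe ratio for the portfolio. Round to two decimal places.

0.12

Mean return μ = 0.540 / 4 = 0.1350%
Σ(r − μ)² = (0.41 − 0.1350)² + (-0.7 − 0.1350)² + (1.33 − 0.1350)² + … = 2.6041
population σ = √(2.6041 / 4) = √0.6510 = 0.8068%
Sharpe = (μ − rf) / σ = (0.1350 − 0.04) / 0.8068 = 0.0950 / 0.8068 = 0.1177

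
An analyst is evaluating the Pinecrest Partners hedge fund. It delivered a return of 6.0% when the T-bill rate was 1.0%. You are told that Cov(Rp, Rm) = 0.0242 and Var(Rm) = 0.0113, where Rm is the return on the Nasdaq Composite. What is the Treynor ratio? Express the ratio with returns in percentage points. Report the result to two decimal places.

2.33

β = Cov / Var = 0.0242 / 0.0113 = 2.1416
Treynor = (Rp − Rf) / β = (6.0% − 1.0%) / 2.1416 = 5.00 / 2.1416 = 2.3347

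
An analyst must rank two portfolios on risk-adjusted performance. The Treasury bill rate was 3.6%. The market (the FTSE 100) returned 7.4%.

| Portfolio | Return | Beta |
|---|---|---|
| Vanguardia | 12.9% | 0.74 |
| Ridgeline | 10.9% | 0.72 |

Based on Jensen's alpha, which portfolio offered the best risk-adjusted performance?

Vanguardia: α = 12.9% − [3.6% + 0.74 × (7.4% − 3.6%)] = 6.488
Ridgeline: α = 10.9% − [3.6% + 0.72 × (7.4% − 3.6%)] = 4.564
Highest: Vanguardia (6.488).

Vanguardia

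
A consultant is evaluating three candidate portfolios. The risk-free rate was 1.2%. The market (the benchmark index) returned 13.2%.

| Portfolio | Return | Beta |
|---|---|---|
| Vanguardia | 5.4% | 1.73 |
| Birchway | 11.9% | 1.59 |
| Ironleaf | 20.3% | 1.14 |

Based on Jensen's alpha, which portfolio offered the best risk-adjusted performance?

Vanguardia: α = 5.4% − [1.2% + 1.73 × (13.2% − 1.2%)] = -16.560
Birchway: α = 11.9% − [1.2% + 1.59 × (13.2% − 1.2%)] = -8.380
Ironleaf: α = 20.3% − [1.2% + 1.14 × (13.2% − 1.2%)] = 5.420
Highest: Ironleaf (5.420).

Ironleaf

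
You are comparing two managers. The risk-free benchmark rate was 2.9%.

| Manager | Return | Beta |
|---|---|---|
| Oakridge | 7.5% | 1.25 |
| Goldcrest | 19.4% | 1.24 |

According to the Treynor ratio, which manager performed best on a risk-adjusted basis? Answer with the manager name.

Goldcrest

Oakridge: Treynor = (7.5% − 2.9%) / 1.25 = 3.680
Goldcrest: Treynor = (19.4% − 2.9%) / 1.24 = 13.306
Highest: Goldcrest (13.306).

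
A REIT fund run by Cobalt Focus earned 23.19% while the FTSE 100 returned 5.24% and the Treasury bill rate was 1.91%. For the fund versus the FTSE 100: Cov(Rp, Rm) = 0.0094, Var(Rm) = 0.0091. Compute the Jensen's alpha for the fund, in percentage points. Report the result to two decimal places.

17.84

β = Cov / Var = 0.0094 / 0.0091 = 1.0330
E[R] = Rf + β(Rm − Rf) = 1.91% + 1.0330 × (5.24% − 1.91%) = 5.3499%
α = Rp − E[R] = 23.19% − 5.3499% = 17.8401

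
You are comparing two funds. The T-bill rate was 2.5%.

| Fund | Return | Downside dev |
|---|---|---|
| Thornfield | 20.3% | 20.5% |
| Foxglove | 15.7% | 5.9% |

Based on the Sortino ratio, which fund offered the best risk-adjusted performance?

Thornfield: Sortino ratio = (20.3% − 2.5%) / 20.5% = 0.868
Foxglove: Sortino ratio = (15.7% − 2.5%) / 5.9% = 2.237
Highest: Foxglove (2.237).

Foxglove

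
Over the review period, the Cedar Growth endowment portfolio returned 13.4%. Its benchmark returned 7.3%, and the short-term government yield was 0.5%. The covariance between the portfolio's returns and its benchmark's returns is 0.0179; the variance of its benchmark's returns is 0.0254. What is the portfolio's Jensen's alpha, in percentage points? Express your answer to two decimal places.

8.11

β = Cov / Var = 0.0179 / 0.0254 = 0.7047
E[R] = Rf + β(Rm − Rf) = 0.5% + 0.7047 × (7.3% − 0.5%) = 5.2920%
α = Rp − E[R] = 13.4% − 5.2920% = 8.1080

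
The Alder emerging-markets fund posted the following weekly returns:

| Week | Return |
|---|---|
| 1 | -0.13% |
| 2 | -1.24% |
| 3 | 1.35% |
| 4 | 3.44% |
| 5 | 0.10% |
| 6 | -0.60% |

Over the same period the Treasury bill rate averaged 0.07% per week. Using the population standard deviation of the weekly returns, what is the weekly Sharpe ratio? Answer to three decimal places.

0.271

μ = (-0.13 − 1.24 + 1.35 + 3.44 + 0.1 − 0.6) / 6 = 2.920 / 6 = 0.4867%
Σ(r − μ)² = (-0.13 − 0.4867)² + (-1.24 − 0.4867)² + … = 14.1595
σ = √[14.1595 / 6] = 1.5362%
Sharpe = (μ − rf) / σ = (0.4867 − 0.07) / 1.5362 = 0.4167 / 1.5362 = 0.2713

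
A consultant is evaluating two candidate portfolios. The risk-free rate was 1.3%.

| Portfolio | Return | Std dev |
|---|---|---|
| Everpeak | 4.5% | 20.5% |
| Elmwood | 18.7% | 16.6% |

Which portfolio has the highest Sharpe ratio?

Everpeak: Sharpe ratio = (4.5% − 1.3%) / 20.5% = 0.156
Elmwood: Sharpe ratio = (18.7% − 1.3%) / 16.6% = 1.048
Highest: Elmwood (1.048).

Elmwood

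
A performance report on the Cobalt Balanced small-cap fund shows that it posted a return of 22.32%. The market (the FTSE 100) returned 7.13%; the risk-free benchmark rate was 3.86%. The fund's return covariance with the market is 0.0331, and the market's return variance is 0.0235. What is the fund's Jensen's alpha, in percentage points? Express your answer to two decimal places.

β = Cov / Var = 0.0331 / 0.0235 = 1.4085
E[R] = Rf + β(Rm − Rf) = 3.86% + 1.4085 × (7.13% − 3.86%) = 8.4658%
α = Rp − E[R] = 22.32% − 8.4658% = 13.8542

13.85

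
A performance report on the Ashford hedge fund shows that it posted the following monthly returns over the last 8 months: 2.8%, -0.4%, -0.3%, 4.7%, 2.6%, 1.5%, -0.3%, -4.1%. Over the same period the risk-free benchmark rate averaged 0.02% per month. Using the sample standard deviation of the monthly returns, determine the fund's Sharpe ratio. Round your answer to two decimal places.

0.29

Mean return μ = 6.50 / 8 = 0.8125%
Sample σ = √[Σ(r − μ)² / 7] = √[50.8088 / 7] = √7.2584 = 2.6941%
Sharpe = (μ − rf) / σ = (0.8125 − 0.02) / 2.6941 = 0.7925 / 2.6941 = 0.2942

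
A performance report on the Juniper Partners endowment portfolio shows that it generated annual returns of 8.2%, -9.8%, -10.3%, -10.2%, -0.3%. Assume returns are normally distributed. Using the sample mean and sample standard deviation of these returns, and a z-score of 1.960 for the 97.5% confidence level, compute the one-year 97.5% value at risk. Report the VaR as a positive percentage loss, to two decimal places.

20.68

μ = (8.2 − 9.8 − 10.3 − 10.2 − 0.3) / 5 = -22.40 / 5 = -4.4800%
Σ(r − μ)² = (8.2 − (-4.4800))² + (-9.8 − (-4.4800))² + (-10.3 − (-4.4800))² + … = 273.1480
σ = √[273.1480 / 4] = 8.2636%
VaR = −(μ − z·σ) = −(-4.4800 − 1.960 × 8.2636) = −(-20.6767) = 20.6767%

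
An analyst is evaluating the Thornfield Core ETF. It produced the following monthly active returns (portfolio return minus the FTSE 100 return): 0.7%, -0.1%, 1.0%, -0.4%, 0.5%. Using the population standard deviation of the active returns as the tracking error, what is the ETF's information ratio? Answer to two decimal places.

r̄ = (0.7 − 0.1 + 1 − 0.4 + 0.5) / 5 = 1.70 / 5 = 0.3400%
Σ(r − r̄)² = 1.3320; population σ = √(1.3320/5) = 0.5161%
IR = r̄ / tracking error = 0.3400 / 0.5161 = 0.6588

0.66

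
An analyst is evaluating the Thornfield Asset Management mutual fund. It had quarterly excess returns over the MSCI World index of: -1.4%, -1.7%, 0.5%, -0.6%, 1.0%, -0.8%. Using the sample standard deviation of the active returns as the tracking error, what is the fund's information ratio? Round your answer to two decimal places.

-0.47

Mean return r̄ = -3.00 / 6 = -0.5000%
Sample σ = √[Σ(r − r̄)² / 5] = √[5.6000 / 5] = √1.1200 = 1.0583%
IR = r̄ / tracking error = -0.5000 / 1.0583 = -0.4725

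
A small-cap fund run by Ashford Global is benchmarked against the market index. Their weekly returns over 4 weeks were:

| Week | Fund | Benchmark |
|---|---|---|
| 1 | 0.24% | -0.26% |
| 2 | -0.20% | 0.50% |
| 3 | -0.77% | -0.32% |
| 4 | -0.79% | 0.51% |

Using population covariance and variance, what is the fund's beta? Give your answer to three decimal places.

-0.245

r̄p = -0.3800%,  r̄m = 0.1075%
Cov = Σ(rp − r̄p)(rm − r̄m) / 4 = -0.0389
Var(rm) = Σ(rm − r̄m)² / 4 = 0.1585
β = Cov / Var = -0.0389 / 0.1585 = -0.2454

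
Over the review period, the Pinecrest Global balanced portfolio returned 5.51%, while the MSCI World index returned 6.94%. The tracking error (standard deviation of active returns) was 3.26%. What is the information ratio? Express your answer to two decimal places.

IR = (Rp − Rb) / TE = (5.51% − 6.94%) / 3.26% = -1.43% / 3.26% = -0.4387

-0.44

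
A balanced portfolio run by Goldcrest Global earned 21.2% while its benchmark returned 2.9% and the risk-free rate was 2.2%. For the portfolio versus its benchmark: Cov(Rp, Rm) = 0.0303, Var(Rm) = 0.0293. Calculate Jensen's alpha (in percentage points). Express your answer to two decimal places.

β = Cov / Var = 0.0303 / 0.0293 = 1.0341
E[R] = Rf + β(Rm − Rf) = 2.2% + 1.0341 × (2.9% − 2.2%) = 2.9239%
α = Rp − E[R] = 21.2% − 2.9239% = 18.2761

18.28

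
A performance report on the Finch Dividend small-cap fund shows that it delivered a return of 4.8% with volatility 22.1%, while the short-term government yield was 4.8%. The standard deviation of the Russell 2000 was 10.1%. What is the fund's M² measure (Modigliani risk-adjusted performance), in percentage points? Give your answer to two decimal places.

Sharpe = (Rp − Rf) / σp = (4.8% − 4.8%) / 22.1% = 0.0000
M² = Rf + Sharpe × σm = 4.8% + 0.0000 × 10.1% = 4.8000%

4.80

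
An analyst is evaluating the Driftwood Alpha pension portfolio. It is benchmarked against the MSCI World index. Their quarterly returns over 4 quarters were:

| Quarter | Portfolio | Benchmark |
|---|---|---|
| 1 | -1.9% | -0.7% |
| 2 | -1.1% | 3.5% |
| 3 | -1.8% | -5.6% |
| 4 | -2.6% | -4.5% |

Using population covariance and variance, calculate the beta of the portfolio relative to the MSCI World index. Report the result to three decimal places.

r̄p = -1.8500%,  r̄m = -1.8250%
Cov = Σ(rp − r̄p)(rm − r̄m) / 4 = 1.4388
Var(rm) = Σ(rm − r̄m)² / 4 = 12.7569
β = Cov / Var = 1.4388 / 12.7569 = 0.1128

0.113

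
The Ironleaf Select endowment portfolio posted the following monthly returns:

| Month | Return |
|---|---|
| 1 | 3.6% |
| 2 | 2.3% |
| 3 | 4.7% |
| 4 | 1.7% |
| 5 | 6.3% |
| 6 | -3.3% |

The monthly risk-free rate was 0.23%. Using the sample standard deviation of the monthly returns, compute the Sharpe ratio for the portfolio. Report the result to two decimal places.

Mean return r̄ = 15.30 / 6 = 2.5500%
Sample std dev = √[54.7950 / 5] = 3.3104%
Sharpe = (r̄ − rf) / σ = (2.5500 − 0.23) / 3.3104 = 2.3200 / 3.3104 = 0.7008

0.70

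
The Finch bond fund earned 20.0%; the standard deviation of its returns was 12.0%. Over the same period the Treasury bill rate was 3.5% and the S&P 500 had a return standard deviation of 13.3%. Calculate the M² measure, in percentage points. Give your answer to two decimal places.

21.79

Sharpe = (Rp − Rf) / σp = (20.0% − 3.5%) / 12.0% = 1.3750
M² = Rf + Sharpe × σm = 3.5% + 1.3750 × 13.3% = 21.7875%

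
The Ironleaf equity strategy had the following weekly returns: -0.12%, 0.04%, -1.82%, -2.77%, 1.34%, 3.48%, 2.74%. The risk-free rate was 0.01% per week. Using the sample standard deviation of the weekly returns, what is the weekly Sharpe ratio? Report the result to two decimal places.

Mean return r̄ = 2.890 / 7 = 0.4129%
Σ(r − r̄)² = (-0.12 − 0.4129)² + (0.04 − 0.4129)² + … = 31.2217
sample σ = √(31.2217 / 6) = √5.2036 = 2.2811%
Sharpe = (r̄ − rf) / σ = (0.4129 − 0.01) / 2.2811 = 0.4029 / 2.2811 = 0.1766

0.18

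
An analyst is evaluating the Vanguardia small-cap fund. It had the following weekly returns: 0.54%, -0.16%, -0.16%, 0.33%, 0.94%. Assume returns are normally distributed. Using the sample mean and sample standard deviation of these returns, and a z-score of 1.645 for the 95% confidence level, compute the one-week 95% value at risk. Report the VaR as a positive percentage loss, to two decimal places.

μ = (0.54 − 0.16 − 0.16 + 0.33 + 0.94) / 5 = 1.490 / 5 = 0.2980%
Σ(r − μ)² = 0.8913; sample σ = √(0.8913/4) = 0.4720%
VaR = −(μ − z·σ) = −(0.2980 − 1.645 × 0.4720) = −(-0.4784) = 0.4784%

0.48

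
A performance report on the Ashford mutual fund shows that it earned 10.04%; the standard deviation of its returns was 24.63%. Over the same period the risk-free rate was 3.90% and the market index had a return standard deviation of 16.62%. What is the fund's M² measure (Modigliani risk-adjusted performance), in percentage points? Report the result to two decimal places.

Sharpe = (Rp − Rf) / σp = (10.04% − 3.90%) / 24.63% = 0.2493
M² = Rf + Sharpe × σm = 3.90% + 0.2493 × 16.62% = 8.0434%

8.04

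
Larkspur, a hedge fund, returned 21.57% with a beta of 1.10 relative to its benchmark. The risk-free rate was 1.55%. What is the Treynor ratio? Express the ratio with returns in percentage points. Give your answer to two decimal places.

Treynor = (Rp − Rf) / β = (21.57% − 1.55%) / 1.10 = 20.02 / 1.10 = 18.2000

18.20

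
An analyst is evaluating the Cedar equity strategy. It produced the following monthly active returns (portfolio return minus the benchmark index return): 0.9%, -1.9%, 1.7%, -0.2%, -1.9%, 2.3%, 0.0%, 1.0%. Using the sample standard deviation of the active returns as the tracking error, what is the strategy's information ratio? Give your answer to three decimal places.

0.153

r̄ = (0.9 − 1.9 + 1.7 − 0.2 − 1.9 + 2.3 + 0 + 1) / 8 = 1.90 / 8 = 0.2375%
Σ(r − r̄)² = (0.9 − 0.2375)² + (-1.9 − 0.2375)² + (1.7 − 0.2375)² + … = 16.7988
σ = √[16.7988 / 7] = 1.5491%
IR = r̄ / tracking error = 0.2375 / 1.5491 = 0.1533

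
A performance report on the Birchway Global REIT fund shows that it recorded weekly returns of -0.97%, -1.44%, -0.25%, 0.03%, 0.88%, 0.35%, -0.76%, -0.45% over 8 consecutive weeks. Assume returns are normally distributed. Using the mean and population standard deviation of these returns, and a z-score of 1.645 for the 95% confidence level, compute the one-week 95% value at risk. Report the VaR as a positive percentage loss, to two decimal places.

μ = (-0.97 − 1.44 − 0.25 + 0.03 + 0.88 + 0.35 − 0.76 − 0.45) / 8 = -2.610 / 8 = -0.3263%
Σ(r − μ)² = (-0.97 − (-0.3263))² + (-1.44 − (-0.3263))² + (-0.25 − (-0.3263))² + … = 3.9034
σ = √[3.9034 / 8] = 0.6985%
VaR = −(μ − z·σ) = −(-0.3263 − 1.645 × 0.6985) = −(-1.4753) = 1.4753%

1.48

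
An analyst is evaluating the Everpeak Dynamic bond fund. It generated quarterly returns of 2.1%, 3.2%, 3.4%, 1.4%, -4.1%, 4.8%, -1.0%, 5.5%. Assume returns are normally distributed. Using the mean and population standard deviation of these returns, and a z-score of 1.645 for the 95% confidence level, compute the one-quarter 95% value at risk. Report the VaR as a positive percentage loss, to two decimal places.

2.95

Mean return r̄ = 15.30 / 8 = 1.9125%
Σ(r − r̄)² = (2.1 − 1.9125)² + (3.2 − 1.9125)² + (3.4 − 1.9125)² + … = 70.0088
σ = √[70.0088 / 8] = 2.9582%
VaR = −(r̄ − z·σ) = −(1.9125 − 1.645 × 2.9582) = −(-2.9537) = 2.9537%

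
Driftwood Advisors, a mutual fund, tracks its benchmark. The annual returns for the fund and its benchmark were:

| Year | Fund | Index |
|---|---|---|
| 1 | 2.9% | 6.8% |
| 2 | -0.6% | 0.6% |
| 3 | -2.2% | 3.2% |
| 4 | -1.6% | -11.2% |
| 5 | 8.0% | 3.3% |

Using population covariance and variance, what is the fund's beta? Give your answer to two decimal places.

0.28

r̄p = 1.3000%,  r̄m = 0.5400%
Cov = Σ(rp − r̄p)(rm − r̄m) / 5 = 10.6260
Var(rm) = Σ(rm − r̄m)² / 5 = 38.3424
β = Cov / Var = 10.6260 / 38.3424 = 0.2771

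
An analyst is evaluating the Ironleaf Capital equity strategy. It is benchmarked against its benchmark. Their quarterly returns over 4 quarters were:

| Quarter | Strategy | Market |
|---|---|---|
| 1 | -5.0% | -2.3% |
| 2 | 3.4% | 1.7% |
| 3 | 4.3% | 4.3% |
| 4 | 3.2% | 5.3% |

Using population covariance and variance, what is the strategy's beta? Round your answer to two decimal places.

r̄p = 1.4750%,  r̄m = 2.2500%
Cov = Σ(rp − r̄p)(rm − r̄m) / 4 = 9.8638
Var(rm) = Σ(rm − r̄m)² / 4 = 8.6275
β = Cov / Var = 9.8638 / 8.6275 = 1.1433

1.14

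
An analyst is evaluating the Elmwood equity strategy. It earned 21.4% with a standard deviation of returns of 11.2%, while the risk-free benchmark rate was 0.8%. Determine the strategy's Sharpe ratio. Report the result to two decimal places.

1.84

Sharpe = (Rp − Rf) / σp = (21.4% − 0.8%) / 11.2% = 20.60% / 11.2% = 1.8393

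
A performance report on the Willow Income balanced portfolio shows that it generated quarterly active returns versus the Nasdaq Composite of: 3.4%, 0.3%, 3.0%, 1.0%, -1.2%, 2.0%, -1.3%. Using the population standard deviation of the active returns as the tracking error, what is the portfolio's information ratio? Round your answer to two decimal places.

0.59

μ = (3.4 + 0.3 + 3 + 1 − 1.2 + 2 − 1.3) / 7 = 1.0286%
Σ(r − μ)² = 21.3743; population σ = √(21.3743/7) = 1.7474%
IR = μ / tracking error = 1.0286 / 1.7474 = 0.5886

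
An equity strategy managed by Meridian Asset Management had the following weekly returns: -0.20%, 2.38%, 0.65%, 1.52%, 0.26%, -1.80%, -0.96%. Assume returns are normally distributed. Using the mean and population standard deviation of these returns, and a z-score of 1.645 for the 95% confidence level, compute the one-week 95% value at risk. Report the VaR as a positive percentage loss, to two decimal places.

μ = (-0.2 + 2.38 + 0.65 + 1.52 + 0.26 − 1.8 − 0.96) / 7 = 1.850 / 7 = 0.2643%
Σ(r − μ)² = (-0.2 − 0.2643)² + (2.38 − 0.2643)² + … = 12.1776
population σ = √(12.1776 / 7) = √1.7397 = 1.3190%
VaR = −(μ − z·σ) = −(0.2643 − 1.645 × 1.3190) = −(-1.9055) = 1.9055%

1.91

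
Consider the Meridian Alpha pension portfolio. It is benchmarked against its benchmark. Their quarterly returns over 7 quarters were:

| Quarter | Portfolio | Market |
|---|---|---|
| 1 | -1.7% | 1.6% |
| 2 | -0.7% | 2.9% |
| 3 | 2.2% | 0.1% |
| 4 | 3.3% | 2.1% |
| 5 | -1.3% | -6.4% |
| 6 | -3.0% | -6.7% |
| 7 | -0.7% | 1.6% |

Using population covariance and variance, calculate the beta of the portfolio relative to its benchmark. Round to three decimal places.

r̄p = -0.2714%,  r̄m = -0.6857%
Cov = Σ(rp − r̄p)(rm − r̄m) / 7 = 4.0567
Var(rm) = Σ(rm − r̄m)² / 7 = 14.3584
β = Cov / Var = 4.0567 / 14.3584 = 0.2825

0.283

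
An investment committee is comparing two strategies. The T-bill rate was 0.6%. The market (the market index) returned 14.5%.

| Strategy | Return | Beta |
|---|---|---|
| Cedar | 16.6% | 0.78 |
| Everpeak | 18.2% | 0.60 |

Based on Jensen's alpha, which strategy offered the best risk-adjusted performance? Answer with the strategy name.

Everpeak

Cedar: α = 16.6% − [0.6% + 0.78 × (14.5% − 0.6%)] = 5.158
Everpeak: α = 18.2% − [0.6% + 0.60 × (14.5% − 0.6%)] = 9.260
Highest: Everpeak (9.260).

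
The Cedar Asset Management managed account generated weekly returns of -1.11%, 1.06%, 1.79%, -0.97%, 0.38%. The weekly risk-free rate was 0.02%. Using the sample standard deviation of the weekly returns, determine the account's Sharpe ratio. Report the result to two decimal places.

0.17

r̄ = (-1.11 + 1.06 + 1.79 − 0.97 + 0.38) / 5 = 0.2300%
Σ(r − r̄)² = (-1.11 − 0.2300)² + (1.06 − 0.2300)² + (1.79 − 0.2300)² + … = 6.3806
σ = √[6.3806 / 4] = 1.2630%
Sharpe = (r̄ − rf) / σ = (0.2300 − 0.02) / 1.2630 = 0.2100 / 1.2630 = 0.1663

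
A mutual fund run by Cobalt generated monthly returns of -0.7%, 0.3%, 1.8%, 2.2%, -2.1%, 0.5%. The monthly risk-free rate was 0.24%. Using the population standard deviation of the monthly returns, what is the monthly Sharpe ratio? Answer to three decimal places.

Mean return r̄ = 2.00 / 6 = 0.3333%
Σ(r − r̄)² = (-0.7 − 0.3333)² + (0.3 − 0.3333)² + … = 12.6533
σ = √[12.6533 / 6] = 1.4522%
Sharpe = (r̄ − rf) / σ = (0.3333 − 0.24) / 1.4522 = 0.0933 / 1.4522 = 0.0642

0.064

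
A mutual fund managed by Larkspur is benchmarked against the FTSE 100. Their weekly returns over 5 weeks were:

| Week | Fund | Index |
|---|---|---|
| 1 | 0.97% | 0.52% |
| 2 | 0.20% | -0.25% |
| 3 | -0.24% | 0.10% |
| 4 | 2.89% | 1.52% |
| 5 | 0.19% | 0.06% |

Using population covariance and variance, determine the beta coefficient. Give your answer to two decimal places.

r̄p = 0.8020%,  r̄m = 0.3900%
Cov = Σ(rp − r̄p)(rm − r̄m) / 5 = 0.6541
Var(rm) = Σ(rm − r̄m)² / 5 = 0.3793
β = Cov / Var = 0.6541 / 0.3793 = 1.7245

1.72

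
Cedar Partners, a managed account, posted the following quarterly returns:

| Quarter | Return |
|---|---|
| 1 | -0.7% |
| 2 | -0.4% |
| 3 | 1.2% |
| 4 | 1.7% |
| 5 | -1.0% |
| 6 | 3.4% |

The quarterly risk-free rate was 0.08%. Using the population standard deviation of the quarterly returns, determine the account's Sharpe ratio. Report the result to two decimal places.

0.40

r̄ = (-0.7 − 0.4 + 1.2 + 1.7 − 1 + 3.4) / 6 = 4.20 / 6 = 0.7000%
Σ(r − r̄)² = (-0.7 − 0.7000)² + (-0.4 − 0.7000)² + … = 14.6000
population σ = √(14.6000 / 6) = √2.4333 = 1.5599%
Sharpe = (r̄ − rf) / σ = (0.7000 − 0.08) / 1.5599 = 0.6200 / 1.5599 = 0.3975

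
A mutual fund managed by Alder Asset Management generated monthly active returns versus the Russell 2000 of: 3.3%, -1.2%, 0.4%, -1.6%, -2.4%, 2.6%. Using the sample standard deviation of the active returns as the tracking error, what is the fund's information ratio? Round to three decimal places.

r̄ = (3.3 − 1.2 + 0.4 − 1.6 − 2.4 + 2.6) / 6 = 0.1833%
Sample std dev = √[27.3683 / 5] = 2.3396%
IR = r̄ / tracking error = 0.1833 / 2.3396 = 0.0783

0.078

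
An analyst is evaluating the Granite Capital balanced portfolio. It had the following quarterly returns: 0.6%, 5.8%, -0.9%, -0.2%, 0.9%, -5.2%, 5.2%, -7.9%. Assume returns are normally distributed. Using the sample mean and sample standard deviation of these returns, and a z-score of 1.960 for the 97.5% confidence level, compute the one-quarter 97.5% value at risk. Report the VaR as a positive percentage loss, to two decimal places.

9.34

r̄ = (0.6 + 5.8 − 0.9 − 0.2 + 0.9 − 5.2 + 5.2 − 7.9) / 8 = -0.2125%
Σ(r − r̄)² = (0.6 − (-0.2125))² + (5.8 − (-0.2125))² + (-0.9 − (-0.2125))² + … = 151.7888
sample σ = √(151.7888 / 7) = √21.6841 = 4.6566%
VaR = −(r̄ − z·σ) = −(-0.2125 − 1.960 × 4.6566) = −(-9.3394) = 9.3394%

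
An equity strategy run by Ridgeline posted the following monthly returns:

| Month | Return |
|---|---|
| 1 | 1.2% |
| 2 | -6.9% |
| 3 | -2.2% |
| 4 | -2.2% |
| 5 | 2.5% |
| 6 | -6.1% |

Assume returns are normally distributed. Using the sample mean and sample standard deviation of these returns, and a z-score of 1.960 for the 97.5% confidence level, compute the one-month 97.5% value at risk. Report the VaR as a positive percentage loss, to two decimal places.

r̄ = (1.2 − 6.9 − 2.2 − 2.2 + 2.5 − 6.1) / 6 = -13.70 / 6 = -2.2833%
Sample std dev = √[70.9083 / 5] = 3.7659%
VaR = −(r̄ − z·σ) = −(-2.2833 − 1.960 × 3.7659) = −(-9.6645) = 9.6645%

9.66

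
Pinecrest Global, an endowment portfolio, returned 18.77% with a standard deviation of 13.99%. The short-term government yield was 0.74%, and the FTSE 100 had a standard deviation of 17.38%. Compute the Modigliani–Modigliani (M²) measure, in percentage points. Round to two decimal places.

23.14

Sharpe = (Rp − Rf) / σp = (18.77% − 0.74%) / 13.99% = 1.2888
M² = Rf + Sharpe × σm = 0.74% + 1.2888 × 17.38% = 23.1393%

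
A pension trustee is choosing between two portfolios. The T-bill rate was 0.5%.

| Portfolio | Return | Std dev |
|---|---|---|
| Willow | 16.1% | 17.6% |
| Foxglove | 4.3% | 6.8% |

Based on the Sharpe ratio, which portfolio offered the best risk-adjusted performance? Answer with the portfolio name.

Willow

Willow: Sharpe ratio = (16.1% − 0.5%) / 17.6% = 0.886
Foxglove: Sharpe ratio = (4.3% − 0.5%) / 6.8% = 0.559
Highest: Willow (0.886).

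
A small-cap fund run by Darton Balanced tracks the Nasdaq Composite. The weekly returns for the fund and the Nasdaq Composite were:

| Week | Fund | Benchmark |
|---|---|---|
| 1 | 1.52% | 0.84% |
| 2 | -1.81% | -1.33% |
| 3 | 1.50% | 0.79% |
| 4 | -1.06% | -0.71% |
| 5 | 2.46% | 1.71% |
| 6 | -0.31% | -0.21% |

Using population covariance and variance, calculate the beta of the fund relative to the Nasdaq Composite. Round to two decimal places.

r̄p = 0.3833%,  r̄m = 0.1817%
Cov = Σ(rp − r̄p)(rm − r̄m) / 6 = 1.5793
Var(rm) = Σ(rm − r̄m)² / 6 = 1.0621
β = Cov / Var = 1.5793 / 1.0621 = 1.4870

1.49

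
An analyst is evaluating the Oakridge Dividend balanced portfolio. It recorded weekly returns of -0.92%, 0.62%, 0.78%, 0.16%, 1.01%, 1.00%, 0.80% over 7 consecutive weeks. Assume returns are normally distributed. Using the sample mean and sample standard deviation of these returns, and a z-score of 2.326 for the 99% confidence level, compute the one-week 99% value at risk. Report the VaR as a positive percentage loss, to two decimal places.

Mean return r̄ = 3.450 / 7 = 0.4929%
Sample σ = √[Σ(r − r̄)² / 6] = √[2.8245 / 6] = √0.4708 = 0.6861%
VaR = −(r̄ − z·σ) = −(0.4929 − 2.326 × 0.6861) = −(-1.1030) = 1.1030%

1.10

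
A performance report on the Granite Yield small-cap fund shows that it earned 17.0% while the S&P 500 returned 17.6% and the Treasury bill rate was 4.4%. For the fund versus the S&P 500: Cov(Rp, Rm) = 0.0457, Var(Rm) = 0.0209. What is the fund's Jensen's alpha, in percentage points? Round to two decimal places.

-16.26

β = Cov / Var = 0.0457 / 0.0209 = 2.1866
E[R] = Rf + β(Rm − Rf) = 4.4% + 2.1866 × (17.6% − 4.4%) = 33.2631%
α = Rp − E[R] = 17.0% − 33.2631% = -16.2631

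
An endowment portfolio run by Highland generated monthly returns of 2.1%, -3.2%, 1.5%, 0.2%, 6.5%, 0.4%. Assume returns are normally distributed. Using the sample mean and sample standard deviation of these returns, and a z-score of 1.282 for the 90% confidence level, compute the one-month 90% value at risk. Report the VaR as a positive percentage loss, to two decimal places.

μ = (2.1 − 3.2 + 1.5 + 0.2 + 6.5 + 0.4) / 6 = 1.2500%
Σ(r − μ)² = (2.1 − 1.2500)² + (-3.2 − 1.2500)² + (1.5 − 1.2500)² + … = 49.9750
sample σ = √(49.9750 / 5) = √9.9950 = 3.1615%
VaR = −(μ − z·σ) = −(1.2500 − 1.282 × 3.1615) = −(-2.8030) = 2.8030%

2.80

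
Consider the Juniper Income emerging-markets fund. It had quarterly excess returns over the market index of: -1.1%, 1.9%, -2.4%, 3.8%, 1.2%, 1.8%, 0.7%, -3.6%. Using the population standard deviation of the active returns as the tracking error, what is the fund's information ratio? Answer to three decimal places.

μ = (-1.1 + 1.9 − 2.4 + 3.8 + 1.2 + 1.8 + 0.7 − 3.6) / 8 = 2.30 / 8 = 0.2875%
Population σ = √[Σ(r − μ)² / 8] = √[42.4888 / 8] = √5.3111 = 2.3046%
IR = μ / tracking error = 0.2875 / 2.3046 = 0.1248

0.125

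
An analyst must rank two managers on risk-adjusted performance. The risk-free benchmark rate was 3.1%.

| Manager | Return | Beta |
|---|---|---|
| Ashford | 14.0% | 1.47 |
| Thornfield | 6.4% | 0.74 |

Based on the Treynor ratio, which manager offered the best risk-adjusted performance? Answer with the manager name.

Ashford

Ashford: Treynor = (14.0% − 3.1%) / 1.47 = 7.415
Thornfield: Treynor = (6.4% − 3.1%) / 0.74 = 4.459
Highest: Ashford (7.415).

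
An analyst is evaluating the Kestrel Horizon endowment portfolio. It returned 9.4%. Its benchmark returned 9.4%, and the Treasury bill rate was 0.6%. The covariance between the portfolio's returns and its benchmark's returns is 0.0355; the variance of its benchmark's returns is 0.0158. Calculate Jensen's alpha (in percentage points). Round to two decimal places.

β = Cov / Var = 0.0355 / 0.0158 = 2.2468
E[R] = Rf + β(Rm − Rf) = 0.6% + 2.2468 × (9.4% − 0.6%) = 20.3718%
α = Rp − E[R] = 9.4% − 20.3718% = -10.9718

-10.97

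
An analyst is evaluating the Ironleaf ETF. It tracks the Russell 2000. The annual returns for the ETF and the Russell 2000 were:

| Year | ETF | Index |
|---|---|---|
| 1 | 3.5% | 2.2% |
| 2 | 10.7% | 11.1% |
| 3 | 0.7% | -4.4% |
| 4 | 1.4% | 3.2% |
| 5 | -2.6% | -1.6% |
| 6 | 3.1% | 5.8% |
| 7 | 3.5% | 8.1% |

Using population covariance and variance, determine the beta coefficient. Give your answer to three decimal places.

r̄p = 2.9000%,  r̄m = 3.4857%
Cov = Σ(rp − r̄p)(rm − r̄m) / 7 = 15.3714
Var(rm) = Σ(rm − r̄m)² / 7 = 24.9155
β = Cov / Var = 15.3714 / 24.9155 = 0.6169

0.617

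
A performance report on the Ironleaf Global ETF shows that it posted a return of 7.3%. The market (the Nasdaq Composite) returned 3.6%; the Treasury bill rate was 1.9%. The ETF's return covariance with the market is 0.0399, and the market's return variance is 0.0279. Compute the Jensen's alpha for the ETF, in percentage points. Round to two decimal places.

β = Cov / Var = 0.0399 / 0.0279 = 1.4301
E[R] = Rf + β(Rm − Rf) = 1.9% + 1.4301 × (3.6% − 1.9%) = 4.3312%
α = Rp − E[R] = 7.3% − 4.3312% = 2.9688

2.97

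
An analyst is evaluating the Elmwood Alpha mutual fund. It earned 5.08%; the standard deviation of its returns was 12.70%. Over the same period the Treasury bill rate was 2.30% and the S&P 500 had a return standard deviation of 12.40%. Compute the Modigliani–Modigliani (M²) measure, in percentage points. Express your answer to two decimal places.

Sharpe = (Rp − Rf) / σp = (5.08% − 2.30%) / 12.70% = 0.2189
M² = Rf + Sharpe × σm = 2.30% + 0.2189 × 12.40% = 5.0144%

5.01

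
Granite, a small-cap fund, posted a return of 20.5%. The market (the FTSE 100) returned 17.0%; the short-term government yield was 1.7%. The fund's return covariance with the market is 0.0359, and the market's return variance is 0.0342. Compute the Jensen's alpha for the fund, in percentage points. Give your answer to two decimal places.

2.74

β = Cov / Var = 0.0359 / 0.0342 = 1.0497
E[R] = Rf + β(Rm − Rf) = 1.7% + 1.0497 × (17.0% − 1.7%) = 17.7604%
α = Rp − E[R] = 20.5% − 17.7604% = 2.7396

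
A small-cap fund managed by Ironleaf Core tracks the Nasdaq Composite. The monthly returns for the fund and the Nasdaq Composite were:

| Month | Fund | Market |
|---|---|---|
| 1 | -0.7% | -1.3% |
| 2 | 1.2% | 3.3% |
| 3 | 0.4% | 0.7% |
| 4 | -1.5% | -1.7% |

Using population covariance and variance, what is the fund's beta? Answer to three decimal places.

0.500

r̄p = -0.1500%,  r̄m = 0.2500%
Cov = Σ(rp − r̄p)(rm − r̄m) / 4 = 1.9625
Var(rm) = Σ(rm − r̄m)² / 4 = 3.9275
β = Cov / Var = 1.9625 / 3.9275 = 0.4997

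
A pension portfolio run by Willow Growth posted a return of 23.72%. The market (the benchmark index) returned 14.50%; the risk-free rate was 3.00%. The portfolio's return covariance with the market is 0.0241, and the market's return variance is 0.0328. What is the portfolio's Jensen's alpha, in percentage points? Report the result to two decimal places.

12.27

β = Cov / Var = 0.0241 / 0.0328 = 0.7348
E[R] = Rf + β(Rm − Rf) = 3.00% + 0.7348 × (14.50% − 3.00%) = 11.4502%
α = Rp − E[R] = 23.72% − 11.4502% = 12.2698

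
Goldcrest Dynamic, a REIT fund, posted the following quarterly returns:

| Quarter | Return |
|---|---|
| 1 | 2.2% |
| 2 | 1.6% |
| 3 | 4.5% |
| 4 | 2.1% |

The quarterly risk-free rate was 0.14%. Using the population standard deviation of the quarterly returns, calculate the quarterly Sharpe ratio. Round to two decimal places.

r̄ = (2.2 + 1.6 + 4.5 + 2.1) / 4 = 2.6000%
Population std dev = √[5.0200 / 4] = 1.1203%
Sharpe = (r̄ − rf) / σ = (2.6000 − 0.14) / 1.1203 = 2.4600 / 1.1203 = 2.1958

2.20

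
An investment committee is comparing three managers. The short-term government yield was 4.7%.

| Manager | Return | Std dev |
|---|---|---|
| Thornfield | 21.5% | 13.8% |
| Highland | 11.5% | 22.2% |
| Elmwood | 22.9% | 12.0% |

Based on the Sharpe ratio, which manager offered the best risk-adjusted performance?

Thornfield: Sharpe ratio = (21.5% − 4.7%) / 13.8% = 1.217
Highland: Sharpe ratio = (11.5% − 4.7%) / 22.2% = 0.306
Elmwood: Sharpe ratio = (22.9% − 4.7%) / 12.0% = 1.517
Highest: Elmwood (1.517).

Elmwood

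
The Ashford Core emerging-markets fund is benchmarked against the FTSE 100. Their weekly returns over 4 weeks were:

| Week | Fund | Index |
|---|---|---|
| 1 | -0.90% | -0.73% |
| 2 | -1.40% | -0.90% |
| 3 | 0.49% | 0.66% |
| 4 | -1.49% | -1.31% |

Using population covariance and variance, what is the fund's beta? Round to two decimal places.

1.05

r̄p = -0.8250%,  r̄m = -0.5700%
Cov = Σ(rp − r̄p)(rm − r̄m) / 4 = 0.5778
Var(rm) = Σ(rm − r̄m)² / 4 = 0.5488
β = Cov / Var = 0.5778 / 0.5488 = 1.0528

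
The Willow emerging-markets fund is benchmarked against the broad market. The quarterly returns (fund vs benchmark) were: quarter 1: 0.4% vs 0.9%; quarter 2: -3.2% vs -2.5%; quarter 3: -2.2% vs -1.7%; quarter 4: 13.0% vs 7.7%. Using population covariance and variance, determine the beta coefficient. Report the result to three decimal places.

1.606

r̄p = 2.0000%,  r̄m = 1.1000%
Cov = Σ(rp − r̄p)(rm − r̄m) / 4 = 25.8500
Var(rm) = Σ(rm − r̄m)² / 4 = 16.1000
β = Cov / Var = 25.8500 / 16.1000 = 1.6056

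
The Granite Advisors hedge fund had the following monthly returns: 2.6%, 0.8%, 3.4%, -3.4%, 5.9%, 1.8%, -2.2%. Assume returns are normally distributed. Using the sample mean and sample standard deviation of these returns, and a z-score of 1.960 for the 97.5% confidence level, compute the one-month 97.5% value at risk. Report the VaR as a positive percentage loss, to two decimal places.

μ = (2.6 + 0.8 + 3.4 − 3.4 + 5.9 + 1.8 − 2.2) / 7 = 1.2714%
Σ(r − μ)² = (2.6 − 1.2714)² + (0.8 − 1.2714)² + … = 62.0943
σ = √[62.0943 / 6] = 3.2170%
VaR = −(μ − z·σ) = −(1.2714 − 1.960 × 3.2170) = −(-5.0339) = 5.0339%

5.03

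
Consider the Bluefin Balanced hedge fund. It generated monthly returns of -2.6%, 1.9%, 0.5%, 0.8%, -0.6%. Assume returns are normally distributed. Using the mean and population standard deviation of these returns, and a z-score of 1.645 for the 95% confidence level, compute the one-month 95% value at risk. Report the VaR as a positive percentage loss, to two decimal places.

2.51

Mean return r̄ = -0.00 / 5 = 0.0000%
Σ(r − r̄)² = 11.6200; population σ = √(11.6200/5) = 1.5245%
VaR = −(r̄ − z·σ) = −(0.0000 − 1.645 × 1.5245) = −(-2.5078) = 2.5078%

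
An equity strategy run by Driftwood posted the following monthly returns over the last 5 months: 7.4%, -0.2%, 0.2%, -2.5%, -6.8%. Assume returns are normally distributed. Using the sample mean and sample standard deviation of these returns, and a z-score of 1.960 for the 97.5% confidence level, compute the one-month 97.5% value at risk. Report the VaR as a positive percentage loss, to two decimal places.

r̄ = (7.4 − 0.2 + 0.2 − 2.5 − 6.8) / 5 = -0.3800%
Σ(r − r̄)² = (7.4 − (-0.3800))² + (-0.2 − (-0.3800))² + … = 106.6080
sample σ = √(106.6080 / 4) = √26.6520 = 5.1626%
VaR = −(r̄ − z·σ) = −(-0.3800 − 1.960 × 5.1626) = −(-10.4987) = 10.4987%

10.50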